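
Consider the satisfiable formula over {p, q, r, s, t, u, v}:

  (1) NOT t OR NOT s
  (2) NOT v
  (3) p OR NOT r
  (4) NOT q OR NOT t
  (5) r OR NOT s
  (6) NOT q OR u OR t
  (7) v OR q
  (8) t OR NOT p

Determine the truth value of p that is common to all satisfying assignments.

Suppose p = true.
The clause (NOT v) is unit, so v = false.
The clause (q) is unit, so q = true.
The clause (NOT t) is unit, so t = false.
Now (t) is unsatisfied and unit — conflict.
So every satisfying assignment has p = False.

False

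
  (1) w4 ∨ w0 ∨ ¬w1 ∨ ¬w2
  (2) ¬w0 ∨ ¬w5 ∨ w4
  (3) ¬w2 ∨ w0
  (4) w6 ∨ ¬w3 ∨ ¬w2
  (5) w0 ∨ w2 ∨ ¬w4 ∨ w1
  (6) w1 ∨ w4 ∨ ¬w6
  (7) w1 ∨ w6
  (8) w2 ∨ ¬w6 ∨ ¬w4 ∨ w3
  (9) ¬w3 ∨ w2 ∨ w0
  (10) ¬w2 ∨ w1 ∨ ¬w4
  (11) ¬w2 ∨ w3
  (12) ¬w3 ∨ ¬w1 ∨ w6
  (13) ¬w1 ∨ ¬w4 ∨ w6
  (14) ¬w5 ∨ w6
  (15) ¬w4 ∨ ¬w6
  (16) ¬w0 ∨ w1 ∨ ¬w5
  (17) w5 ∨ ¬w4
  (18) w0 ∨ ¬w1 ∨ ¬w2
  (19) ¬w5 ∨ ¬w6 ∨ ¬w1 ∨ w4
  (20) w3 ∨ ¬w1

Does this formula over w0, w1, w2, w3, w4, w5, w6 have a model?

Case w2 = False:
Case w1 = True:
(w3) alone gives w3 = True.
(w0) alone gives w0 = True.
(w6) alone gives w6 = True.
(¬w4) alone gives w4 = False.
(¬w5) alone gives w5 = False.
All clauses are satisfied.
A satisfying assignment: w0 ↦ True,  w1 ↦ True,  w2 ↦ False,  w3 ↦ True,  w4 ↦ False,  w5 ↦ False,  w6 ↦ True.

Yes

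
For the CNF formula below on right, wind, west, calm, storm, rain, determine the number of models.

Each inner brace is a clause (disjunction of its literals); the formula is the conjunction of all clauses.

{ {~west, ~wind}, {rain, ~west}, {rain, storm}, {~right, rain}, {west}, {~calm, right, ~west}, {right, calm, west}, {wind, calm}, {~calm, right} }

There are 2^6 = 64 truth assignments over (right, wind, west, calm, storm, rain).
Split on right. With right = 1, the clauses containing right are satisfied and ~right drops from the rest; 2 of the 2^5 = 32 assignments to the other variables satisfy what remains.
With right = 0, by the same count on the reduced clause set, 0 assignments work.
(One model: right=T, wind=F, west=T, calm=T, storm=F, rain=T.)
Total: 2 + 0 = 2.

2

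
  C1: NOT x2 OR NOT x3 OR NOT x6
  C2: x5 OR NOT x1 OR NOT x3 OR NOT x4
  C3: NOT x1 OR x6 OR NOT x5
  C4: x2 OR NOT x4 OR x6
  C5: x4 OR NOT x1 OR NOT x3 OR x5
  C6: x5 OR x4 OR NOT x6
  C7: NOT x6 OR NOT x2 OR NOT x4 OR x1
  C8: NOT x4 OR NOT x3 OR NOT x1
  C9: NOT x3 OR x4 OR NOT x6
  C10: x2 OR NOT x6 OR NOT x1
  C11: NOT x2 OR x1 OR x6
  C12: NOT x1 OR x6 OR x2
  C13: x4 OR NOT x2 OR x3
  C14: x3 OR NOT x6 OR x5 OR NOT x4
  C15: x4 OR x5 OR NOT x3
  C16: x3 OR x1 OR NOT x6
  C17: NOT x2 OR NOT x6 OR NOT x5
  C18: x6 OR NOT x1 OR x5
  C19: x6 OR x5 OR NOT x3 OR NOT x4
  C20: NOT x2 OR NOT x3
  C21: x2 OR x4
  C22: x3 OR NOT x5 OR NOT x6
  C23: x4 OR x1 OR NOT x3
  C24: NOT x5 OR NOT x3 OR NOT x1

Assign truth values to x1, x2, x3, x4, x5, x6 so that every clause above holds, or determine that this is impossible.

x1=false,  x2=false,  x3=true,  x4=true,  x5=true,  x6=true

Suppose x2 = false.
Unit clause (x4) forces x4 = true.
Unit clause (x6) forces x6 = true.
Unit clause (NOT x1) forces x1 = false.
Unit clause (x3) forces x3 = true.
Every clause is now satisfied; x5 is unconstrained.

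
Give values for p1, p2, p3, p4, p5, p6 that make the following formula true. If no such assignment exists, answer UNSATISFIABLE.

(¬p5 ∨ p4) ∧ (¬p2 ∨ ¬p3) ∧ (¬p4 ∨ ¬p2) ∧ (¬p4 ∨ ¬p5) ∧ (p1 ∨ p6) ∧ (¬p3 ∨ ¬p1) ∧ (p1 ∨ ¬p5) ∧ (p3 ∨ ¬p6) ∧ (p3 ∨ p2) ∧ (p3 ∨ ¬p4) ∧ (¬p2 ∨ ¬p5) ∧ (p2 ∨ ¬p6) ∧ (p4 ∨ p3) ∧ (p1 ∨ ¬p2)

UNSATISFIABLE

Branch on p5: set p5 = False.
Branch on p2: set p2 = False.
From the singleton clause (p3), p3 = True.
From the singleton clause (¬p1), p1 = False.
From the singleton clause (p6), p6 = True.
That conflicts with the unit clause (¬p6).
Undo p2 and try p2 = True.
From the singleton clause (¬p3), p3 = False.
From the singleton clause (¬p4), p4 = False.
That conflicts with the unit clause (p4).
Both values of p2 lead to a conflict.
Undo p5 and try p5 = True.
From the singleton clause (p4), p4 = True.
That conflicts with the unit clause (¬p4).
Both values of p5 lead to a conflict.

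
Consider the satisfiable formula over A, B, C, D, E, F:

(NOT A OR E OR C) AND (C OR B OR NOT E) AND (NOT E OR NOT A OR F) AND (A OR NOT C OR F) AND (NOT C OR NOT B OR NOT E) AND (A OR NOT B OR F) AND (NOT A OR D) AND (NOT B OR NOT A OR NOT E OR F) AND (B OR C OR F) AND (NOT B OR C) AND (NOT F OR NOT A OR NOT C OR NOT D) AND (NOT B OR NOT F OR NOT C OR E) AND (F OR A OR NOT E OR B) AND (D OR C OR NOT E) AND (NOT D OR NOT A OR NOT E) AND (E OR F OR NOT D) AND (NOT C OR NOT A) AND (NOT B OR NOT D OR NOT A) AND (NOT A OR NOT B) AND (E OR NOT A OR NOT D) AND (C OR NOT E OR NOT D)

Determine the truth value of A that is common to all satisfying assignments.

Suppose A = true.
The clause (D) is unit, so D = true.
The clause (NOT E) is unit, so E = false.
Now (E) is unsatisfied and unit — conflict.
So every satisfying assignment has A = False.

False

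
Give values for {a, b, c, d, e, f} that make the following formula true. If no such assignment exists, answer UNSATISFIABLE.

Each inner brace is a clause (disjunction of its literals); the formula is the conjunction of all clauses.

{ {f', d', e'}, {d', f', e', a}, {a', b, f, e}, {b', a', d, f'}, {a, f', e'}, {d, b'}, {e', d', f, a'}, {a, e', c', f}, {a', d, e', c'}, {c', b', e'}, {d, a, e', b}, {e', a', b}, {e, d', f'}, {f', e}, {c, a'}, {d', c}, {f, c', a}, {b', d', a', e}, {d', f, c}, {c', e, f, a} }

a: 0; b: 0; c: 0; d: 0; e: 0; f: 0

Suppose d = 0.
Unit clause (b') forces b = 0.
Suppose a = 0.
Unit clause (e') forces e = 0.
Unit clause (f') forces f = 0.
Unit clause (c') forces c = 0.
All clauses are satisfied.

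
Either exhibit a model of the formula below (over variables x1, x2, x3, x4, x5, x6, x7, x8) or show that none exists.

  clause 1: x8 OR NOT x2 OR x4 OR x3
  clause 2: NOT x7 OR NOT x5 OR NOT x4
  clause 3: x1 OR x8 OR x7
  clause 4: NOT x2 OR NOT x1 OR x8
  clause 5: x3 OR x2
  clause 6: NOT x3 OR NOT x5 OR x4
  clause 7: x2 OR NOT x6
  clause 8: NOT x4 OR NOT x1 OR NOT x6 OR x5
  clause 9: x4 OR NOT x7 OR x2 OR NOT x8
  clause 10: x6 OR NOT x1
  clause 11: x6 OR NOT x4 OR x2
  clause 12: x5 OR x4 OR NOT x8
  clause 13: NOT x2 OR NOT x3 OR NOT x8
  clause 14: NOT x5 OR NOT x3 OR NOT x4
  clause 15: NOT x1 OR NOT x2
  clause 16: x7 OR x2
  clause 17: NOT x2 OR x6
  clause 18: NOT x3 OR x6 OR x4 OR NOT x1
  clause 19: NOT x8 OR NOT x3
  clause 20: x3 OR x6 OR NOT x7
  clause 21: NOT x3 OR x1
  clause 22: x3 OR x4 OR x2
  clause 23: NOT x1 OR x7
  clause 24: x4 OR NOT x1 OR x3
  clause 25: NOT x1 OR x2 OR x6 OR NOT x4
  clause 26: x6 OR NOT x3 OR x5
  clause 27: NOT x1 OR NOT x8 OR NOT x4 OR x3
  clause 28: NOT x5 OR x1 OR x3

x1=false,  x2=true,  x3=false,  x4=true,  x5=false,  x6=true,  x7=true,  x8=false

Try x3 = false.
The clause (x2) is unit, so x2 = true.
The clause (NOT x1) is unit, so x1 = false.
The clause (x6) is unit, so x6 = true.
The clause (NOT x5) is unit, so x5 = false.
Try x8 = false.
The clause (x4) is unit, so x4 = true.
The clause (x7) is unit, so x7 = true.
Every clause now holds.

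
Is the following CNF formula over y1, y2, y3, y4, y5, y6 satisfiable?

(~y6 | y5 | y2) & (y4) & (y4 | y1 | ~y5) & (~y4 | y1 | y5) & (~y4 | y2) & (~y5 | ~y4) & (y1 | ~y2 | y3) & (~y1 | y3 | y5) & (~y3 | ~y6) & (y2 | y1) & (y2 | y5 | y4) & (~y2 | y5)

No, unsatisfiable

The clause (y4) is unit, so y4 = 1.
The clause (y2) is unit, so y2 = 1.
The clause (~y5) is unit, so y5 = 0.
That conflicts with the unit clause (y5).
No assignment satisfies every clause.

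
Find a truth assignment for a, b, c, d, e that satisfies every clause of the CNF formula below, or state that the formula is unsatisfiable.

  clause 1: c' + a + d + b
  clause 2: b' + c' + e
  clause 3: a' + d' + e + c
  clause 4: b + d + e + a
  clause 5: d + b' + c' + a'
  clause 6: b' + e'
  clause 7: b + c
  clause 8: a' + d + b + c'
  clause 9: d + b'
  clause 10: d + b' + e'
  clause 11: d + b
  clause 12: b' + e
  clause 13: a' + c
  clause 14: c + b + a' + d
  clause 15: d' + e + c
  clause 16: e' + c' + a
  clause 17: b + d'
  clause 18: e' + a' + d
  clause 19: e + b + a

Try b = 0.
From the singleton clause (c), c = 1.
From the singleton clause (d), d = 1.
But (d') is also a unit clause — contradiction.
That branch fails; take b = 1 instead.
From the singleton clause (e'), e = 0.
But (e) is also a unit clause — contradiction.
Either choice for b ends in contradiction.

UNSATISFIABLE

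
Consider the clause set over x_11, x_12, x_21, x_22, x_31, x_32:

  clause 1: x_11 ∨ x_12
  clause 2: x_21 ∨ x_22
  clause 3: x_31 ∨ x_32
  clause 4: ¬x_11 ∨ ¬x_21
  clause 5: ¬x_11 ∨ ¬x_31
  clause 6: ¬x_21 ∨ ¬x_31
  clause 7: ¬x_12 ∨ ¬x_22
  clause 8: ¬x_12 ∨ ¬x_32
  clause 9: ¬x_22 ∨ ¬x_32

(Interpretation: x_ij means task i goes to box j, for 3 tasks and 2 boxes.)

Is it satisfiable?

Try x_11 = True.
From the singleton clause (¬x_21), x_21 = False.
From the singleton clause (x_22), x_22 = True.
From the singleton clause (¬x_31), x_31 = False.
From the singleton clause (x_32), x_32 = True.
But (¬x_32) is also a unit clause — contradiction.
Undo x_11 and try x_11 = False.
From the singleton clause (x_12), x_12 = True.
From the singleton clause (¬x_22), x_22 = False.
From the singleton clause (x_21), x_21 = True.
From the singleton clause (¬x_31), x_31 = False.
From the singleton clause (x_32), x_32 = True.
But (¬x_32) is also a unit clause — contradiction.
Both values of x_11 lead to a conflict.
No assignment satisfies every clause.

No, unsatisfiable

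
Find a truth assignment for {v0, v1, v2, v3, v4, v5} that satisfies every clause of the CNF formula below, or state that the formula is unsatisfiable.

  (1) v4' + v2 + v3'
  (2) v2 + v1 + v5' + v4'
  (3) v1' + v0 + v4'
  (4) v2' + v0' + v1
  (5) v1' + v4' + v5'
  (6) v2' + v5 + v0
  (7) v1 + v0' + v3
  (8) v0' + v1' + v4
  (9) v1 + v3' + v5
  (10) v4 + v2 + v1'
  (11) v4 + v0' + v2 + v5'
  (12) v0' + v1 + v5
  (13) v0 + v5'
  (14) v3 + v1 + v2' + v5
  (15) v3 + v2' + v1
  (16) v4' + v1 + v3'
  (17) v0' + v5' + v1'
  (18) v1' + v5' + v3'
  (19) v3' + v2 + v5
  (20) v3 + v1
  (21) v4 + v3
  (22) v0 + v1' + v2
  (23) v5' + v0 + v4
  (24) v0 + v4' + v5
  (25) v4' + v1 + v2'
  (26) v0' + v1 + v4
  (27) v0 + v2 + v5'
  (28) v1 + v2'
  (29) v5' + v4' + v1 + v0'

v0=1, v1=1, v2=1, v3=1, v4=1, v5=0

Branch on v0: set v0 = 1.
Branch on v2: set v2 = 1.
Unit clause (v1) forces v1 = 1.
Unit clause (v4) forces v4 = 1.
Unit clause (v5') forces v5 = 0.
All clauses hold; v3 can take either value.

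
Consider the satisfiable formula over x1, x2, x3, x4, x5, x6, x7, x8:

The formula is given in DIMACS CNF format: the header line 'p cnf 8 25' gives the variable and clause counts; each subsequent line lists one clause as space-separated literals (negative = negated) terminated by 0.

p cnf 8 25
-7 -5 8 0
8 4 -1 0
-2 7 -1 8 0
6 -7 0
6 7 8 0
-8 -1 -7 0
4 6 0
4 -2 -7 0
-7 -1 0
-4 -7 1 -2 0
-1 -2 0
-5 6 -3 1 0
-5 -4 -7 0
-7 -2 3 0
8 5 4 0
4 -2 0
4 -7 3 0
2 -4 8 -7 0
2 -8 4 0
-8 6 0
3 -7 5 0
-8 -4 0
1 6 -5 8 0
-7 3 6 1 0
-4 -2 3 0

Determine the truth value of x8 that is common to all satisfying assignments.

Suppose x8 = True.
Unit clause (x6) forces x6 = True.
Unit clause (¬x4) forces x4 = False.
Unit clause (¬x2) forces x2 = False.
That conflicts with the unit clause (x2).
So every satisfying assignment has x8 = False.

False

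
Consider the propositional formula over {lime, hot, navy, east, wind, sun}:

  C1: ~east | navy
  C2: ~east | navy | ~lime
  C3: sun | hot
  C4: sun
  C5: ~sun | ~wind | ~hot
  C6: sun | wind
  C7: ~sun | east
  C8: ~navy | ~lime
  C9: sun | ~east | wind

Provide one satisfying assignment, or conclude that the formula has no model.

From the singleton clause (sun), sun = 1.
From the singleton clause (east), east = 1.
From the singleton clause (navy), navy = 1.
From the singleton clause (~lime), lime = 0.
Case wind = 1:
From the singleton clause (~hot), hot = 0.
Every clause now holds.

lime=0; hot=0; navy=1; east=1; wind=1; sun=1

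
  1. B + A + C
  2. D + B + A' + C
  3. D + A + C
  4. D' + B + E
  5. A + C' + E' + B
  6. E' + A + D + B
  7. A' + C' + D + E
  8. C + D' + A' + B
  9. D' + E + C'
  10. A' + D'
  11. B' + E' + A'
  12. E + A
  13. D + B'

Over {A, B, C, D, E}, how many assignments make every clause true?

3

There are 2^5 = 32 truth assignments over (A, B, C, D, E).
Split on E. With E = 1, the clauses containing E are satisfied and E' drops from the rest; 3 of the 2^4 = 16 assignments to the other variables satisfy what remains.
With E = 0, by the same count on the reduced clause set, 0 assignments work.
Total: 3 + 0 = 3.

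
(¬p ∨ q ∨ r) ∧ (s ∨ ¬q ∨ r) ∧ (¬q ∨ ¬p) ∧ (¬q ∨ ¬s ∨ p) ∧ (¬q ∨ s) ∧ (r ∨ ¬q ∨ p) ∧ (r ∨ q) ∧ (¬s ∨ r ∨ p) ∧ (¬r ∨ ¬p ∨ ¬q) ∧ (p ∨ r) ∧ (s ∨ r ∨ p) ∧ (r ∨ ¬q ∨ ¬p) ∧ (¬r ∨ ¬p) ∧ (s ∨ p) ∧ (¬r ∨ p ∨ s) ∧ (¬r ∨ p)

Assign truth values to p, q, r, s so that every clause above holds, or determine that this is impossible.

UNSATISFIABLE

Branch on q: set q = False.
From the singleton clause (r), r = True.
From the singleton clause (¬p), p = False.
Now (p) is unsatisfied and unit — conflict.
Undo q and try q = True.
From the singleton clause (¬p), p = False.
From the singleton clause (¬s), s = False.
Now (s) is unsatisfied and unit — conflict.
Neither q = True nor q = False works.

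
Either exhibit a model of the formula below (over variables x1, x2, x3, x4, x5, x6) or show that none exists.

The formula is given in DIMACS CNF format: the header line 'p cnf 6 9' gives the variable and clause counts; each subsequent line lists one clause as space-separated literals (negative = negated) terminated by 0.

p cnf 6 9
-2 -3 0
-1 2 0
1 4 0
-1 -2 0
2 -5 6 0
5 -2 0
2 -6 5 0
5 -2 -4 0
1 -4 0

Try x2 = False.
(¬x1) alone gives x1 = False.
(x4) alone gives x4 = True.
Now (¬x4) is unsatisfied and unit — conflict.
That branch fails; take x2 = True instead.
(¬x3) alone gives x3 = False.
(¬x1) alone gives x1 = False.
(x4) alone gives x4 = True.
Now (¬x4) is unsatisfied and unit — conflict.
Both values of x2 lead to a conflict.

UNSATISFIABLE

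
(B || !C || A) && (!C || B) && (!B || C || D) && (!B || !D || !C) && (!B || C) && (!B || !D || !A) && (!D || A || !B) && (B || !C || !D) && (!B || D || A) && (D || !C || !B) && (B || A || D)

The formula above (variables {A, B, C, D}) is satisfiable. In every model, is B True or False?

Suppose B = true.
Unit clause (C) forces C = true.
Unit clause (!D) forces D = false.
But (D) is also a unit clause — contradiction.
So every satisfying assignment has B = False.

False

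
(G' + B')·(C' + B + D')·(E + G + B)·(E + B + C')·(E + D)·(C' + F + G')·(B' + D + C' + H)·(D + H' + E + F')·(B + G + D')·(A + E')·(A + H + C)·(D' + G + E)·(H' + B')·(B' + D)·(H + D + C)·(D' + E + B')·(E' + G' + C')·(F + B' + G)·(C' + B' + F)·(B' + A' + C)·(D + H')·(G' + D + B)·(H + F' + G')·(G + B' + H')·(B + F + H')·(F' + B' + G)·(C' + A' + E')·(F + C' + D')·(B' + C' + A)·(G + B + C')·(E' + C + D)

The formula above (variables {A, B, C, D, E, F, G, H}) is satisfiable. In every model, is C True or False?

False

Suppose C = 1.
Case G = 0:
(B) alone gives B = 1.
(H') alone gives H = 0.
(D) alone gives D = 1.
(E) alone gives E = 1.
(A) alone gives A = 1.
But (A') is also a unit clause — contradiction.
Undo G and try G = 1.
(B') alone gives B = 0.
(D') alone gives D = 0.
But (D) is also a unit clause — contradiction.
Neither G = 1 nor G = 0 works.
So every satisfying assignment has C = False.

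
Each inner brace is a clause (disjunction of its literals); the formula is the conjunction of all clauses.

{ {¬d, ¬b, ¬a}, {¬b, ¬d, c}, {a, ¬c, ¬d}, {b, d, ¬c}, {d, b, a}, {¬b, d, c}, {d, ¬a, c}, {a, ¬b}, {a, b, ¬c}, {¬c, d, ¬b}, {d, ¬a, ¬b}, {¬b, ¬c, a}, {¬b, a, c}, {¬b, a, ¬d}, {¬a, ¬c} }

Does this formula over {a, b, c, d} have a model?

Try a = False.
(¬b) alone gives b = False.
(d) alone gives d = True.
(¬c) alone gives c = False.
Every clause now holds.
A satisfying assignment: a: False,  b: False,  c: False,  d: True.

Yes, satisfiable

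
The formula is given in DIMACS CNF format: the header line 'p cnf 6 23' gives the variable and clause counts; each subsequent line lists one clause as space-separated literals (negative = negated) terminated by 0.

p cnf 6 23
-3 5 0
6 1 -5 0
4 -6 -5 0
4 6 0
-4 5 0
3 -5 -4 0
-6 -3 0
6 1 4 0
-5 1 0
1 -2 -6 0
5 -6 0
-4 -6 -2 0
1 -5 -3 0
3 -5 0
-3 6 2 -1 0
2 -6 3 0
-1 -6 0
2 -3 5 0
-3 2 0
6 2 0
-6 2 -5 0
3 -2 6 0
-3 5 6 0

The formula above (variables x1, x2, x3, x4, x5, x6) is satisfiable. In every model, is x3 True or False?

Suppose x3 = False.
From the singleton clause (¬x5), x5 = False.
From the singleton clause (¬x4), x4 = False.
From the singleton clause (x6), x6 = True.
But (¬x6) is also a unit clause — contradiction.
So every satisfying assignment has x3 = True.

True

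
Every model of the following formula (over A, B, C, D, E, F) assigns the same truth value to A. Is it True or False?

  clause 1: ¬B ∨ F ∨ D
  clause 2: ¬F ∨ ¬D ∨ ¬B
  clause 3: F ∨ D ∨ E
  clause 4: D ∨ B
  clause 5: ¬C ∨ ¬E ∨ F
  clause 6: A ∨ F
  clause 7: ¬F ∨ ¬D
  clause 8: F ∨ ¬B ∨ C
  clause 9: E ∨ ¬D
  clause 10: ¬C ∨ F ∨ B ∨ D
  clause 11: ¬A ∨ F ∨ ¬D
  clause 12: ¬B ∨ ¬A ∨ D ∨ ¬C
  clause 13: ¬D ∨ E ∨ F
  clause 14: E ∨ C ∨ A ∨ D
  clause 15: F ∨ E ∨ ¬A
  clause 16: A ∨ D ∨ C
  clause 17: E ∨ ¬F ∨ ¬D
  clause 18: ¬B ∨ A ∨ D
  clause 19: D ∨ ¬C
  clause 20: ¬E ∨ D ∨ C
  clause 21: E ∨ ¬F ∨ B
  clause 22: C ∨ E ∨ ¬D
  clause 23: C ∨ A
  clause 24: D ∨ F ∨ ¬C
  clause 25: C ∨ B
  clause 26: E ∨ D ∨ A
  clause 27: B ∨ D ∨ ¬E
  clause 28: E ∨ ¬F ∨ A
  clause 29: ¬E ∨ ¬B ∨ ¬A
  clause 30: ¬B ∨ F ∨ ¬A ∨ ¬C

Suppose A = False.
The clause (F) is unit, so F = True.
The clause (¬D) is unit, so D = False.
The clause (B) is unit, so B = True.
Now (¬B) is unsatisfied and unit — conflict.
So every satisfying assignment has A = True.

True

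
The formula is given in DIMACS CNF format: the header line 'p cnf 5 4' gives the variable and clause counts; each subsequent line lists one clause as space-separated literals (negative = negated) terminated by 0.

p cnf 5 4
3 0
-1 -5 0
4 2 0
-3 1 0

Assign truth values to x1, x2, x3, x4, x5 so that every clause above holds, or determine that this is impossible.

x1=True; x2=False; x3=True; x4=True; x5=False

Unit clause (x3) forces x3 = True.
Unit clause (x1) forces x1 = True.
Unit clause (¬x5) forces x5 = False.
Try x4 = True.
Every clause is now satisfied; x2 is unconstrained.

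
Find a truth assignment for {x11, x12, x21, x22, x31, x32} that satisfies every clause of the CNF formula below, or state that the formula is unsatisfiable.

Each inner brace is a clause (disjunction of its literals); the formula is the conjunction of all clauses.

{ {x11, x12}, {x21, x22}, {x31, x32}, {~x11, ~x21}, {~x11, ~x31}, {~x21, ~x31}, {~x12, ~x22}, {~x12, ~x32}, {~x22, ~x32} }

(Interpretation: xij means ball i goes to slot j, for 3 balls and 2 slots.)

UNSATISFIABLE

Branch on x11: set x11 = 1.
The clause (~x21) is unit, so x21 = 0.
The clause (x22) is unit, so x22 = 1.
The clause (~x31) is unit, so x31 = 0.
The clause (x32) is unit, so x32 = 1.
That conflicts with the unit clause (~x32).
Backtrack on x11: now try x11 = 0.
The clause (x12) is unit, so x12 = 1.
The clause (~x22) is unit, so x22 = 0.
The clause (x21) is unit, so x21 = 1.
The clause (~x31) is unit, so x31 = 0.
The clause (x32) is unit, so x32 = 1.
That conflicts with the unit clause (~x32).
Both values of x11 lead to a conflict.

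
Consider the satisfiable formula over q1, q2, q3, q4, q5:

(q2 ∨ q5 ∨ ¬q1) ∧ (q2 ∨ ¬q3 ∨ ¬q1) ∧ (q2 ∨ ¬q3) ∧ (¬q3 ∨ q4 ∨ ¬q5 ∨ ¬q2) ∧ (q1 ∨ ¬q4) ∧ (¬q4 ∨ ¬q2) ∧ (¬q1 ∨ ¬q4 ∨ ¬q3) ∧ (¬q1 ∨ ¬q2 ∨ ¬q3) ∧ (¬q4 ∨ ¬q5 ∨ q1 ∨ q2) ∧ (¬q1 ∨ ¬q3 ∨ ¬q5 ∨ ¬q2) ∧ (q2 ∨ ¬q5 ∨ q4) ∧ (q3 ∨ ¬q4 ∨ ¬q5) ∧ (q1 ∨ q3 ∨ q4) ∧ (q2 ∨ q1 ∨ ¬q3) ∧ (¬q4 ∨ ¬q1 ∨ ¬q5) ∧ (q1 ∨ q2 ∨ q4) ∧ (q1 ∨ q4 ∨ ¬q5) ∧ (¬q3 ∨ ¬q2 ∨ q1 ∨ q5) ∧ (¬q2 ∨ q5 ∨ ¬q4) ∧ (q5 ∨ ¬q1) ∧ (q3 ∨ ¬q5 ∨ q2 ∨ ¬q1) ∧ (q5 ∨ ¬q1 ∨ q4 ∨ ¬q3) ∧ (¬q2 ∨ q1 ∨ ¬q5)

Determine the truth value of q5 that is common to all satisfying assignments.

True

Suppose q5 = False.
From the singleton clause (¬q1), q1 = False.
From the singleton clause (¬q4), q4 = False.
From the singleton clause (q3), q3 = True.
From the singleton clause (q2), q2 = True.
Now (¬q2) is unsatisfied and unit — conflict.
So every satisfying assignment has q5 = True.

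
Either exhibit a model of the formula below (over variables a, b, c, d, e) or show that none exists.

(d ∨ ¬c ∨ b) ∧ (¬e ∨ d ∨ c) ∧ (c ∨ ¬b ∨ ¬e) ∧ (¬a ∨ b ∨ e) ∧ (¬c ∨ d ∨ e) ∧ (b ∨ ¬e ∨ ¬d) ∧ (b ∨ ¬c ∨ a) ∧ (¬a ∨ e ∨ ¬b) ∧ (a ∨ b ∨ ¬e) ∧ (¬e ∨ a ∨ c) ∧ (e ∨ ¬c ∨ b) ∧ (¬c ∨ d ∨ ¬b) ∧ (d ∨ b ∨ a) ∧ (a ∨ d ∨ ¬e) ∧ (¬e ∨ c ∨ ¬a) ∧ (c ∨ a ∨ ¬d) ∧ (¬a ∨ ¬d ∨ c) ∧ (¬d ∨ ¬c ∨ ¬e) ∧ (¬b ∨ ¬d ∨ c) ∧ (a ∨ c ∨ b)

Branch on d: set d = True.
Branch on b: set b = True.
The clause (c) is unit, so c = True.
The clause (¬e) is unit, so e = False.
The clause (¬a) is unit, so a = False.
This assignment satisfies each clause.

a=False,  b=True,  c=True,  d=True,  e=False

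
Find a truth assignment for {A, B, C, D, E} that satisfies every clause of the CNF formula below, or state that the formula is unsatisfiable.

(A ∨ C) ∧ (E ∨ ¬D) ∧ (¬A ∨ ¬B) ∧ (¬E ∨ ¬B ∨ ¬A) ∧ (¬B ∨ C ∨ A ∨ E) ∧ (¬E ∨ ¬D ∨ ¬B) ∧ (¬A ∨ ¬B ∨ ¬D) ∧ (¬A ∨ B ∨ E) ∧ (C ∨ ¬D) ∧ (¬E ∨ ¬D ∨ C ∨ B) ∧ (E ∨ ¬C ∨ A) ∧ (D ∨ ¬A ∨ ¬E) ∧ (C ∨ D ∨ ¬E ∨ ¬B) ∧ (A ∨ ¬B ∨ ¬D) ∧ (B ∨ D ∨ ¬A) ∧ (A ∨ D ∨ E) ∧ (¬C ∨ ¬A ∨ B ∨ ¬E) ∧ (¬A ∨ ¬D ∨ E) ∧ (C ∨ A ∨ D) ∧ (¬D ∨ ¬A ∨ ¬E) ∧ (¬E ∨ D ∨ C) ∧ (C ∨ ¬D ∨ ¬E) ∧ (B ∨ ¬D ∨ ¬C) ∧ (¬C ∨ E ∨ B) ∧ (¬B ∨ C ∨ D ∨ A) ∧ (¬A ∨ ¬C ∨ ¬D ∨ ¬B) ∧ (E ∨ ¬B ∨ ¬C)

Suppose A = False.
From the singleton clause (C), C = True.
From the singleton clause (E), E = True.
Suppose D = False.
Every clause is now satisfied; B is unconstrained.

A: False; B: True; C: True; D: False; E: True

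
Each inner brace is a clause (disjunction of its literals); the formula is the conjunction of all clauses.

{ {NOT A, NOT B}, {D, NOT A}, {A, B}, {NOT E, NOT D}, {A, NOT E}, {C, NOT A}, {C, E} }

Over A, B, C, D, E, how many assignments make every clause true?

3

There are 2^5 = 32 truth assignments over (A, B, C, D, E).
Split on D. With D = true, the clauses containing D are satisfied and NOT D drops from the rest; 2 of the 2^4 = 16 assignments to the other variables satisfy what remains.
With D = false, by the same count on the reduced clause set, 1 assignment works.
(One model: A=F, B=T, C=T, D=F, E=F.)
Total: 2 + 1 = 3.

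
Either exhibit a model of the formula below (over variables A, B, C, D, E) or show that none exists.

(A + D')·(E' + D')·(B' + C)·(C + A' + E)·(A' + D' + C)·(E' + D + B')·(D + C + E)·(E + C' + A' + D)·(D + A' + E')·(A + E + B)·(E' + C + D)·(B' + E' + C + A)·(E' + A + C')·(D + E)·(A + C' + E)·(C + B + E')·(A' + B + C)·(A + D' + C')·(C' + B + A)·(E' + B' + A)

A=1; B=0; C=1; D=1; E=0

Try A = 1.
Try E = 0.
The clause (C) is unit, so C = 1.
The clause (D) is unit, so D = 1.
All clauses hold; B can take either value.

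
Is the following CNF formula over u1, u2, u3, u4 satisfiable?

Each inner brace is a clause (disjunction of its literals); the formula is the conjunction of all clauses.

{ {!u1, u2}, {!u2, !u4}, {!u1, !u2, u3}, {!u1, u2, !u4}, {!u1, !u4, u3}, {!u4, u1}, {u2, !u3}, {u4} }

(u4) alone gives u4 = true.
(!u2) alone gives u2 = false.
(!u1) alone gives u1 = false.
Now (u1) is unsatisfied and unit — conflict.
No assignment satisfies every clause.

No, unsatisfiable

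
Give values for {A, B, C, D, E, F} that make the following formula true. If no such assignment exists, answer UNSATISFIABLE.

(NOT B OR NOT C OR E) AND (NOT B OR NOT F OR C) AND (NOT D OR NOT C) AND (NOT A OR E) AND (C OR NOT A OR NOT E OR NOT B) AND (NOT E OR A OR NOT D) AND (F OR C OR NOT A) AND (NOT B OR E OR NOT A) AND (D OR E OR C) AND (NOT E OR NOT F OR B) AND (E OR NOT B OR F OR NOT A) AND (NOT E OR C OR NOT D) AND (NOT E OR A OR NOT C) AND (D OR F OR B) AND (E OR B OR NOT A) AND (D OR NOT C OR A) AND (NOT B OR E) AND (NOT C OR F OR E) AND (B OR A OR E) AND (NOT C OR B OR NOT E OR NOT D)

A=false; B=true; C=false; D=false; E=true; F=false

Try D = false.
Try A = false.
The clause (NOT C) is unit, so C = false.
The clause (E) is unit, so E = true.
Try B = true.
The clause (NOT F) is unit, so F = false.
All clauses are satisfied.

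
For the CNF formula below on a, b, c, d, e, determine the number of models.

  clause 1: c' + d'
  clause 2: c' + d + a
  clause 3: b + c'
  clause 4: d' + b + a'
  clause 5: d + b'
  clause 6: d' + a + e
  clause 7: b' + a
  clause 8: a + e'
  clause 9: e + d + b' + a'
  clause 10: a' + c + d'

3

There are 2^5 = 32 truth assignments over (a, b, c, d, e).
Split on a. With a = 1, the clauses containing a are satisfied and a' drops from the rest; 2 of the 2^4 = 16 assignments to the other variables satisfy what remains.
With a = 0, by the same count on the reduced clause set, 1 assignment works.
Total: 2 + 1 = 3.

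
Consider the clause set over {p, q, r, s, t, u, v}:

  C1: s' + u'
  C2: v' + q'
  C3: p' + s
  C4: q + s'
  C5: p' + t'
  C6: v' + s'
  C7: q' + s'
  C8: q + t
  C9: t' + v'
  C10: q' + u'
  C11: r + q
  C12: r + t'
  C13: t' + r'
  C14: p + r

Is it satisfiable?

Branch on s: set s = 0.
(p') alone gives p = 0.
(r) alone gives r = 1.
(t') alone gives t = 0.
(q) alone gives q = 1.
(v') alone gives v = 0.
(u') alone gives u = 0.
Every clause now holds.
A satisfying assignment: p=0,  q=1,  r=1,  s=0,  t=0,  u=0,  v=0.

Yes, satisfiable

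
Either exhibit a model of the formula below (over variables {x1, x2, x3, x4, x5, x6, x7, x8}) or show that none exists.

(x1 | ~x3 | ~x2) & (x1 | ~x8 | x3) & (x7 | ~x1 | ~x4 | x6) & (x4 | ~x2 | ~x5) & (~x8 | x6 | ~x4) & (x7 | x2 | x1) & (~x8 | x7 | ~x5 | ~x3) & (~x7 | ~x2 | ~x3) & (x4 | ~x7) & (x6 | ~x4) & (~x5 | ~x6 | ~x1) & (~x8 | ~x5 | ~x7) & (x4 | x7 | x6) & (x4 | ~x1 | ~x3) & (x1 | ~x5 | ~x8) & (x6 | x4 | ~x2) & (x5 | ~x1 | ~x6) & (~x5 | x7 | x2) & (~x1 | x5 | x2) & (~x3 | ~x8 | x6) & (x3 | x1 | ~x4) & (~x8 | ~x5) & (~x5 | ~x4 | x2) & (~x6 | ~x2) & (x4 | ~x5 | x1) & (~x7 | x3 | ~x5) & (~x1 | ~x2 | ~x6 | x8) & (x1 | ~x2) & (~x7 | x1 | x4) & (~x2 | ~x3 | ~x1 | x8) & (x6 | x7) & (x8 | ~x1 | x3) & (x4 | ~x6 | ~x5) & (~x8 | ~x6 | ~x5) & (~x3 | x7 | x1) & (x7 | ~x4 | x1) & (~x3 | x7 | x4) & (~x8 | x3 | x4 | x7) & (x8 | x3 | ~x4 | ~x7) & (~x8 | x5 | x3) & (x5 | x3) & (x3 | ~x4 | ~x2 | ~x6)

Case x4 = 1:
(x6) alone gives x6 = 1.
(~x2) alone gives x2 = 0.
(~x5) alone gives x5 = 0.
(~x1) alone gives x1 = 0.
(x7) alone gives x7 = 1.
(x3) alone gives x3 = 1.
No clause remains; x8 is free.

x1: 0,  x2: 0,  x3: 1,  x4: 1,  x5: 0,  x6: 1,  x7: 1,  x8: 0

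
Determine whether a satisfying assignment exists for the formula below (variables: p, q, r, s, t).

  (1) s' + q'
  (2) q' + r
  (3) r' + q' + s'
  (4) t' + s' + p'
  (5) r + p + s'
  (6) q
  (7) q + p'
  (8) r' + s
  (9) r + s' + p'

Unit clause (q) forces q = 1.
Unit clause (s') forces s = 0.
Unit clause (r) forces r = 1.
But (r') is also a unit clause — contradiction.
No assignment satisfies every clause.

No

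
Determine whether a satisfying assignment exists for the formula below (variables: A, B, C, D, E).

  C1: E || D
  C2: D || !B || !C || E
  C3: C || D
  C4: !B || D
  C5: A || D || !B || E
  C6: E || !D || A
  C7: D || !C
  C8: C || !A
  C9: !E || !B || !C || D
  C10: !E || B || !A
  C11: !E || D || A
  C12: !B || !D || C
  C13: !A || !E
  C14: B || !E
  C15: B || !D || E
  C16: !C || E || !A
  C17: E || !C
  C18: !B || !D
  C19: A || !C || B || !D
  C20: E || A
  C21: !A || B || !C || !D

No

Case E = true:
(!A) alone gives A = false.
(D) alone gives D = true.
(B) alone gives B = true.
But (!B) is also a unit clause — contradiction.
So E must be the other value — set E = false.
(D) alone gives D = true.
(A) alone gives A = true.
(C) alone gives C = true.
But (!C) is also a unit clause — contradiction.
Either choice for E ends in contradiction.
No assignment satisfies every clause.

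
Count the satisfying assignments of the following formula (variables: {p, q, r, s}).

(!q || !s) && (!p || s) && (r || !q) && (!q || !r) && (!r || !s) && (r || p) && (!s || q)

There are 2^4 = 16 truth assignments over (p, q, r, s).
Split on q. With q = true, the clauses containing q are satisfied and !q drops from the rest; 0 of the 2^3 = 8 assignments to the other variables satisfy what remains.
With q = false, by the same count on the reduced clause set, 1 assignment works.
(One model: p=F, q=F, r=T, s=F.)
Total: 0 + 1 = 1.

1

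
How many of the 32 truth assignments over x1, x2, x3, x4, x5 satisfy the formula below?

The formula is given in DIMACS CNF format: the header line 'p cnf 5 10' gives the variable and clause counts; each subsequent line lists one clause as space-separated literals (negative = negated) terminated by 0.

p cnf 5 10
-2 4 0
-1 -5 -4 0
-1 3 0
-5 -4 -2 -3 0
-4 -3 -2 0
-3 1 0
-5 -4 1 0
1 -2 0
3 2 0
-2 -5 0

3

There are 2^5 = 32 truth assignments over (x1, x2, x3, x4, x5).
Split on x3. With x3 = True, the clauses containing x3 are satisfied and ¬x3 drops from the rest; 3 of the 2^4 = 16 assignments to the other variables satisfy what remains.
With x3 = False, by the same count on the reduced clause set, 0 assignments work.
Total: 3 + 0 = 3.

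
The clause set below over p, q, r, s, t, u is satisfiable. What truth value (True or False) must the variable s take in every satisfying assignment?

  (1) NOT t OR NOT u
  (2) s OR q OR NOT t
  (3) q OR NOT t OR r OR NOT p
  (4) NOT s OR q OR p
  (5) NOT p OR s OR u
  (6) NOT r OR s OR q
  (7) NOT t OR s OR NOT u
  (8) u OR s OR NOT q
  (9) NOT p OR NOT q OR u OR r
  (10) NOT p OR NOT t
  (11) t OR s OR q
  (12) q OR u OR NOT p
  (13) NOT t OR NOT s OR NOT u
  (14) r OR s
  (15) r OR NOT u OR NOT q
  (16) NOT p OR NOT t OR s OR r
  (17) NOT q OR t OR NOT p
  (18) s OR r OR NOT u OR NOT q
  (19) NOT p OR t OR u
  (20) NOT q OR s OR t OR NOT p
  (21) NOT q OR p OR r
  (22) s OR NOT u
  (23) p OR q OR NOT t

True

Suppose s = false.
(r) alone gives r = true.
(q) alone gives q = true.
(u) alone gives u = true.
Now (NOT u) is unsatisfied and unit — conflict.
So every satisfying assignment has s = True.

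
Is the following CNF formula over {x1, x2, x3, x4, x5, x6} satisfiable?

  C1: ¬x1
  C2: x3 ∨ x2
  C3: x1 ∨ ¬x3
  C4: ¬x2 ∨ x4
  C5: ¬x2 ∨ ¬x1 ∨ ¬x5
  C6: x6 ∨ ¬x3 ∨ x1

Yes, satisfiable

(¬x1) alone gives x1 = False.
(¬x3) alone gives x3 = False.
(x2) alone gives x2 = True.
(x4) alone gives x4 = True.
All clauses hold; x5, x6 can take either value.
A satisfying assignment: x1 ↦ False; x2 ↦ True; x3 ↦ False; x4 ↦ True; x5 ↦ False; x6 ↦ True.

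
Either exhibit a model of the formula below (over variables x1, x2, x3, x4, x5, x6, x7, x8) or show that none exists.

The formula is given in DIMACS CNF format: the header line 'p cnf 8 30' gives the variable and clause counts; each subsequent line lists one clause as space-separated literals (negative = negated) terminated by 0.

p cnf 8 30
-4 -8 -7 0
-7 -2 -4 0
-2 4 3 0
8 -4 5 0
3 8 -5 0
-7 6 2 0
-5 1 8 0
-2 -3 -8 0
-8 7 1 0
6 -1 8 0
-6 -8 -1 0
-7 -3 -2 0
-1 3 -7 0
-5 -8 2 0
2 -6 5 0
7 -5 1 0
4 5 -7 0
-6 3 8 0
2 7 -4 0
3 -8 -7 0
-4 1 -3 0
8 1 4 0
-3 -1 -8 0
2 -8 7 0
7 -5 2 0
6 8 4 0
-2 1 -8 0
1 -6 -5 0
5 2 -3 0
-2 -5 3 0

Suppose x4 = False.
Suppose x2 = True.
From the singleton clause (x3), x3 = True.
From the singleton clause (¬x8), x8 = False.
From the singleton clause (¬x7), x7 = False.
From the singleton clause (x1), x1 = True.
From the singleton clause (x6), x6 = True.
All clauses hold; x5 can take either value.

x1 ↦ True; x2 ↦ True; x3 ↦ True; x4 ↦ False; x5 ↦ True; x6 ↦ True; x7 ↦ False; x8 ↦ False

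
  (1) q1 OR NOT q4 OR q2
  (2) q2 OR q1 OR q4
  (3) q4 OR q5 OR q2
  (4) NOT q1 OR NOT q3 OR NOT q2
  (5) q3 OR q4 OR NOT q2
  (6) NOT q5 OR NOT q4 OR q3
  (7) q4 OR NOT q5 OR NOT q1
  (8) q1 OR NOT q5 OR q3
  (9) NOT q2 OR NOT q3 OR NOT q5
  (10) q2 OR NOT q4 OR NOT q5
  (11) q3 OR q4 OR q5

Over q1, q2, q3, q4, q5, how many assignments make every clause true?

There are 2^5 = 32 truth assignments over (q1, q2, q3, q4, q5).
Split on q1. With q1 = true, the clauses containing q1 are satisfied and NOT q1 drops from the rest; 3 of the 2^4 = 16 assignments to the other variables satisfy what remains.
With q1 = false, by the same count on the reduced clause set, 3 assignments work.
(One model: q1=F, q2=T, q3=F, q4=T, q5=F.)
Total: 3 + 3 = 6.

6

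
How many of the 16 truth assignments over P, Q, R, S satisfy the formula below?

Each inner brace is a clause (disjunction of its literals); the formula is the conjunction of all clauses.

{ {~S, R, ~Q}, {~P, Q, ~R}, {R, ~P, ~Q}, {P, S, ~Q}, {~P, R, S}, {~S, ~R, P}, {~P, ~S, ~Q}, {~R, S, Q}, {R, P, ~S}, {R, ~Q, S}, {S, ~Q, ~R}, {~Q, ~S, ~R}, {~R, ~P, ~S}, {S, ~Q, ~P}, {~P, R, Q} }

There are 2^4 = 16 truth assignments over (P, Q, R, S).
Check each against the 15 clauses (columns in the order P, Q, R, S):
  F F F F  ✓ satisfies all
  F F F T  ✗ fails (R | P | ~S)
  F F T F  ✗ fails (~R | S | Q)
  F F T T  ✗ fails (~S | ~R | P)
  F T F F  ✗ fails (P | S | ~Q)
  F T F T  ✗ fails (~S | R | ~Q)
  F T T F  ✗ fails (P | S | ~Q)
  F T T T  ✗ fails (~S | ~R | P)
  T F F F  ✗ fails (~P | R | S)
  T F F T  ✗ fails (~P | R | Q)
  T F T F  ✗ fails (~P | Q | ~R)
  T F T T  ✗ fails (~P | Q | ~R)
  T T F F  ✗ fails (R | ~P | ~Q)
  T T F T  ✗ fails (~S | R | ~Q)
  T T T F  ✗ fails (S | ~Q | ~R)
  T T T T  ✗ fails (~P | ~S | ~Q)
1 of the 16 rows is a model.

1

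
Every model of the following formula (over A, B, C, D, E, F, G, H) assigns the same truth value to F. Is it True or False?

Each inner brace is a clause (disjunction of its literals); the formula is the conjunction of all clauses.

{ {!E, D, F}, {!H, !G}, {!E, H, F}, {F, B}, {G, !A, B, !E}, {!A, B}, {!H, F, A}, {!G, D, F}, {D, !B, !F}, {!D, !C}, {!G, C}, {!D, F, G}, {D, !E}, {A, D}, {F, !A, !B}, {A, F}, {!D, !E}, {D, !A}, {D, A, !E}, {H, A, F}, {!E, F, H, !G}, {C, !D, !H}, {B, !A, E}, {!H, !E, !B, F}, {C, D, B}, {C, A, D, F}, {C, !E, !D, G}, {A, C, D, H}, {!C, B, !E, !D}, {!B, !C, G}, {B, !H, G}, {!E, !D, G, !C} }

True

Suppose F = false.
(B) alone gives B = true.
(!A) alone gives A = false.
That conflicts with the unit clause (A).
So every satisfying assignment has F = True.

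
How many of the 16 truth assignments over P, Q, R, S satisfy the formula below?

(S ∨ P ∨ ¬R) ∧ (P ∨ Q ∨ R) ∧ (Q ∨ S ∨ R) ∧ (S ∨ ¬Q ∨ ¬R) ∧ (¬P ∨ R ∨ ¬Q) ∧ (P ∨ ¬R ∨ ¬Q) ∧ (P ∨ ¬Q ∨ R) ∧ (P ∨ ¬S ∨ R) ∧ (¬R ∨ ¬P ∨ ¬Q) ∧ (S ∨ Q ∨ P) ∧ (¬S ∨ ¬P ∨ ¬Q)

There are 2^4 = 16 truth assignments over (P, Q, R, S).
Check each against the 11 clauses (columns in the order P, Q, R, S):
  F F F F  ✗ fails (P ∨ Q ∨ R)
  F F F T  ✗ fails (P ∨ Q ∨ R)
  F F T F  ✗ fails (S ∨ P ∨ ¬R)
  F F T T  ✓ satisfies all
  F T F F  ✗ fails (P ∨ ¬Q ∨ R)
  F T F T  ✗ fails (P ∨ ¬Q ∨ R)
  F T T F  ✗ fails (S ∨ P ∨ ¬R)
  F T T T  ✗ fails (P ∨ ¬R ∨ ¬Q)
  T F F F  ✗ fails (Q ∨ S ∨ R)
  T F F T  ✓ satisfies all
  T F T F  ✓ satisfies all
  T F T T  ✓ satisfies all
  T T F F  ✗ fails (¬P ∨ R ∨ ¬Q)
  T T F T  ✗ fails (¬P ∨ R ∨ ¬Q)
  T T T F  ✗ fails (S ∨ ¬Q ∨ ¬R)
  T T T T  ✗ fails (¬R ∨ ¬P ∨ ¬Q)
4 of the 16 rows are models.

4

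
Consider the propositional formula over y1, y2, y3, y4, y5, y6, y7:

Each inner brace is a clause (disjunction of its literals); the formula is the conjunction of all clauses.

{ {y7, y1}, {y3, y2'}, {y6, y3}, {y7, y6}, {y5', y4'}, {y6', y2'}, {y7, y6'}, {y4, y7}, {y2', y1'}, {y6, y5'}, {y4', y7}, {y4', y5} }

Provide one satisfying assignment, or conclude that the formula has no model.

y1: 1, y2: 0, y3: 1, y4: 0, y5: 0, y6: 1, y7: 1

Try y7 = 1.
Try y3 = 1.
Try y5 = 0.
Unit clause (y4') forces y4 = 0.
Try y6 = 1.
Unit clause (y2') forces y2 = 0.
No clause remains; y1 is free.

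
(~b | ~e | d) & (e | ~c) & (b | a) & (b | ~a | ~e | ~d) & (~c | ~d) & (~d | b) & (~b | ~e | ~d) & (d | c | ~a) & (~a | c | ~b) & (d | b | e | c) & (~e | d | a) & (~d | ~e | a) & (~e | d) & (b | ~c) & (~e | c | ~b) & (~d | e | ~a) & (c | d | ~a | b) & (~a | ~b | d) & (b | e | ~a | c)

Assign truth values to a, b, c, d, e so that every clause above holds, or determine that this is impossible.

a ↦ 0; b ↦ 1; c ↦ 0; d ↦ 1; e ↦ 0

Suppose e = 0.
From the singleton clause (~c), c = 0.
Suppose b = 1.
From the singleton clause (~a), a = 0.
All clauses hold; d can take either value.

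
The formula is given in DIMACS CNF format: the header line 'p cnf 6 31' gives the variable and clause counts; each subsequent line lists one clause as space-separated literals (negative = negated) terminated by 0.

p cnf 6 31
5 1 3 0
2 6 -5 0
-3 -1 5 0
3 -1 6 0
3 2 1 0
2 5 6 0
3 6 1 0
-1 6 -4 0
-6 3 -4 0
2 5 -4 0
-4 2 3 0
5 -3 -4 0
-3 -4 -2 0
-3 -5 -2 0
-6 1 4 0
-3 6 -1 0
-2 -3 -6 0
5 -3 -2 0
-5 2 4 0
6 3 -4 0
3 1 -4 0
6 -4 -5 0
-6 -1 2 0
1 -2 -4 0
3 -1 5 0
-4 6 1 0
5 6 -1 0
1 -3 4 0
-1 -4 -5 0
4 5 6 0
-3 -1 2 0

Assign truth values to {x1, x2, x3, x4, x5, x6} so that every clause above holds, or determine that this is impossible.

x1: True; x2: True; x3: False; x4: False; x5: True; x6: True

Try x5 = True.
Try x2 = True.
From the singleton clause (¬x3), x3 = False.
Try x1 = True.
From the singleton clause (x6), x6 = True.
From the singleton clause (¬x4), x4 = False.
Every clause now holds.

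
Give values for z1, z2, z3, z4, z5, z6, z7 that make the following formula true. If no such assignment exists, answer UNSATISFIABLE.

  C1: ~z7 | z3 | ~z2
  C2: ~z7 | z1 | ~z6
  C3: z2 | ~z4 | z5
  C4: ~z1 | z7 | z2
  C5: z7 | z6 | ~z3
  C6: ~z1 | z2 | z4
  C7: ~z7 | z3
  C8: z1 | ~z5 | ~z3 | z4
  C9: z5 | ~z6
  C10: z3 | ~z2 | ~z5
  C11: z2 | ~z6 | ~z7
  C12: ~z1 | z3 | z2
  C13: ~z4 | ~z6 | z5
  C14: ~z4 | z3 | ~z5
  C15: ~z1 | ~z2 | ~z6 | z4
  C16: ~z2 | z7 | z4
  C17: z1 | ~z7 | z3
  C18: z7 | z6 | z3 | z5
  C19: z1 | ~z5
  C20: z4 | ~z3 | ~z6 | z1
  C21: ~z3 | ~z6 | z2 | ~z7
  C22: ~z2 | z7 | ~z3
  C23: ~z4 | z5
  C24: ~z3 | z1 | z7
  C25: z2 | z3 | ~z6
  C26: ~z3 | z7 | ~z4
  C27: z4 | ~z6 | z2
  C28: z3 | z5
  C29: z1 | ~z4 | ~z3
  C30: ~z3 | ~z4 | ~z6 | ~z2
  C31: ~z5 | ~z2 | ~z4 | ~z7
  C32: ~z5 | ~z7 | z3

z1 ↦ 1; z2 ↦ 1; z3 ↦ 1; z4 ↦ 0; z5 ↦ 0; z6 ↦ 0; z7 ↦ 1

Branch on z7: set z7 = 1.
(z3) alone gives z3 = 1.
Branch on z1: set z1 = 1.
Branch on z2: set z2 = 1.
Branch on z5: set z5 = 0.
(~z6) alone gives z6 = 0.
(~z4) alone gives z4 = 0.
Every clause now holds.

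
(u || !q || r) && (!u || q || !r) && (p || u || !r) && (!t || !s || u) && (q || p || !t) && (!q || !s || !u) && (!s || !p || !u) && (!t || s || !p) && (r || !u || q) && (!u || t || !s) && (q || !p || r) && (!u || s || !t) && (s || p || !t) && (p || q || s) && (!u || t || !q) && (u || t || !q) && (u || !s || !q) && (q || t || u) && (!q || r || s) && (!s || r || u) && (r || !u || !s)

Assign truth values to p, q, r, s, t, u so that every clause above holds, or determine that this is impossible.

UNSATISFIABLE

Suppose u = true.
Suppose q = true.
From the singleton clause (!s), s = false.
From the singleton clause (!t), t = false.
Now (t) is unsatisfied and unit — conflict.
So q must be the other value — set q = false.
From the singleton clause (!r), r = false.
Now (r) is unsatisfied and unit — conflict.
Both values of q lead to a conflict.
So u must be the other value — set u = false.
Suppose q = false.
From the singleton clause (t), t = true.
From the singleton clause (!s), s = false.
From the singleton clause (p), p = true.
Now (!p) is unsatisfied and unit — conflict.
So q must be the other value — set q = true.
From the singleton clause (r), r = true.
From the singleton clause (p), p = true.
From the singleton clause (t), t = true.
From the singleton clause (!s), s = false.
Now (s) is unsatisfied and unit — conflict.
Both values of q lead to a conflict.
Both values of u lead to a conflict.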